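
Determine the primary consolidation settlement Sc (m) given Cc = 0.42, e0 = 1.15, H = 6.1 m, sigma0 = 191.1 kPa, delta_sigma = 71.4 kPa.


Using Sc = Cc * H / (1 + e0) * log10((sigma0 + delta_sigma) / sigma0)
Stress ratio = (191.1 + 71.4) / 191.1 = 1.37363
log10(1.37363) = 0.137869
Cc * H / (1 + e0) = 0.42 * 6.1 / (1 + 1.15) = 1.19163
Sc = 1.19163 * 0.137869
Sc = 0.1643 m


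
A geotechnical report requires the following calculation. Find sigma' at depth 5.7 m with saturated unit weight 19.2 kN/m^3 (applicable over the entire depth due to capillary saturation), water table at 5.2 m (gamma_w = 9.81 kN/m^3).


Total stress = gamma_sat * depth
sigma = 19.2 * 5.7 = 109.44 kPa
Pore water pressure u = gamma_w * (depth - d_wt)
u = 9.81 * (5.7 - 5.2) = 4.905 kPa
Effective stress = sigma - u
sigma' = 109.44 - 4.905 = 104.54 kPa


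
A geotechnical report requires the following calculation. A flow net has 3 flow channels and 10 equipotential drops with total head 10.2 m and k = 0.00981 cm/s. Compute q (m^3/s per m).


Convert k to m/s for unit consistency with H:
k = 0.00981 cm/s = 0.00981 / 100 m/s = 9.81e-05 m/s
Using q = k * H * Nf / Nd
Nf / Nd = 3 / 10 = 0.3
q = 9.81e-05 * 10.2 * 0.3
q = 0.0003002 m^3/s per m


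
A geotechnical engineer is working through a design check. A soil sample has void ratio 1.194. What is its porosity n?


Result: 0.5442

Derivation:
Using the relation n = e / (1 + e)
n = 1.194 / (1 + 1.194)
n = 1.194 / 2.194
n = 0.5442


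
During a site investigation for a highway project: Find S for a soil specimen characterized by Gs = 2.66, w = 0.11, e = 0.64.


Using S = Gs * w / e
S = 2.66 * 0.11 / 0.64
S = 0.4572


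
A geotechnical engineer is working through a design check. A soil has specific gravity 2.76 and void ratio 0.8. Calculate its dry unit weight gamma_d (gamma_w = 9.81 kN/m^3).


Using gamma_d = Gs * gamma_w / (1 + e)
gamma_d = 2.76 * 9.81 / (1 + 0.8)
gamma_d = 2.76 * 9.81 / 1.8
gamma_d = 15.042 kN/m^3


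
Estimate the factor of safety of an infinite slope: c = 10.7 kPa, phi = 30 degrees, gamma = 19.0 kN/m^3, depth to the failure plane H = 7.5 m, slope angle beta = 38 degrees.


Using Fs = c / (gamma*H*sin(beta)*cos(beta)) + tan(phi)/tan(beta)
Cohesion contribution = 10.7 / (19.0*7.5*sin(38)*cos(38))
Cohesion contribution = 0.154773
Friction contribution = tan(30)/tan(38) = 0.738975
Fs = 0.154773 + 0.738975
Fs = 0.894


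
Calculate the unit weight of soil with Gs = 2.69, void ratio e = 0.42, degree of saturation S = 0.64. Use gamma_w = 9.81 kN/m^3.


Using gamma = gamma_w * (Gs + S*e) / (1 + e)
Numerator: Gs + S*e = 2.69 + 0.64*0.42 = 2.9588
Denominator: 1 + e = 1 + 0.42 = 1.42
gamma = 9.81 * 2.9588 / 1.42
gamma = 20.441 kN/m^3


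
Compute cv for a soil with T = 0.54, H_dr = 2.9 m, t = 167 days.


Result: 0.02719 m^2/day

Derivation:
Using cv = T * H_dr^2 / t
H_dr^2 = 2.9^2 = 8.41
cv = 0.54 * 8.41 / 167
cv = 0.02719 m^2/day


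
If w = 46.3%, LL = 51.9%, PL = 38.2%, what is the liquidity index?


Result: 0.591

Derivation:
First compute the plasticity index:
PI = LL - PL = 51.9 - 38.2 = 13.7
Then compute the liquidity index:
LI = (w - PL) / PI
LI = (46.3 - 38.2) / 13.7
LI = 0.591


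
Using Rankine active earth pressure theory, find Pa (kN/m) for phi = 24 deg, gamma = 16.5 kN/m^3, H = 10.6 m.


Compute active earth pressure coefficient:
Ka = tan^2(45 - phi/2) = tan^2(33.0) = 0.42173
Compute active force:
Pa = 0.5 * Ka * gamma * H^2
Pa = 0.5 * 0.42173 * 16.5 * 10.6^2
Pa = 390.93 kN/m


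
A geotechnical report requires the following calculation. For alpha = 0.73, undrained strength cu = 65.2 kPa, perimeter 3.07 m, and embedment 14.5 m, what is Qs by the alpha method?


Using Qs = alpha * cu * perimeter * L
Qs = 0.73 * 65.2 * 3.07 * 14.5
Qs = 2118.74 kN


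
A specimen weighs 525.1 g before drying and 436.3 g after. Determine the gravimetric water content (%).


Using w = (m_wet - m_dry) / m_dry * 100
m_wet - m_dry = 525.1 - 436.3 = 88.8 g
w = 88.8 / 436.3 * 100
w = 20.35 %


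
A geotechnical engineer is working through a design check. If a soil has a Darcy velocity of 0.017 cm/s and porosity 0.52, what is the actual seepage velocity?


Using v_s = v_d / n
v_s = 0.017 / 0.52
v_s = 0.03269 cm/s


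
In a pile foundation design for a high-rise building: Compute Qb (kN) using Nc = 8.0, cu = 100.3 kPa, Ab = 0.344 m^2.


Using Qb = Nc * cu * Ab
Qb = 8.0 * 100.3 * 0.344
Qb = 276.03 kN


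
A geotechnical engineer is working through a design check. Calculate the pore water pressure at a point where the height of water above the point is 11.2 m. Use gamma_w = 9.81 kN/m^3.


Using u = gamma_w * h_w
u = 9.81 * 11.2
u = 109.87 kPa


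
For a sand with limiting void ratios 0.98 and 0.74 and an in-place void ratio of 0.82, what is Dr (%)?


Result: 66.67 %

Derivation:
Using Dr = (e_max - e) / (e_max - e_min) * 100
e_max - e = 0.98 - 0.82 = 0.16
e_max - e_min = 0.98 - 0.74 = 0.24
Dr = 0.16 / 0.24 * 100
Dr = 66.67 %


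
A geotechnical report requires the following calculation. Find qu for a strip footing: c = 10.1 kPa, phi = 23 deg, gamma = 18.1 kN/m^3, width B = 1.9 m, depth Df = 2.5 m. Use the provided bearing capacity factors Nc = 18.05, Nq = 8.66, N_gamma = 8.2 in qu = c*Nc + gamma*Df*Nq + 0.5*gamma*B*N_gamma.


Compute qu = c*Nc + gamma*Df*Nq + 0.5*gamma*B*N_gamma
Term 1: 10.1 * 18.05 = 182.305
Term 2: 18.1 * 2.5 * 8.66 = 391.865
Term 3: 0.5 * 18.1 * 1.9 * 8.2 = 140.999
qu = 182.305 + 391.865 + 140.999
qu = 715.17 kPa


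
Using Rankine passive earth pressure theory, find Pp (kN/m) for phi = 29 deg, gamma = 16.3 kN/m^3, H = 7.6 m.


Result: 1356.71 kN/m

Derivation:
Compute passive earth pressure coefficient:
Kp = tan^2(45 + phi/2) = tan^2(59.5) = 2.88206
Compute passive force:
Pp = 0.5 * Kp * gamma * H^2
Pp = 0.5 * 2.88206 * 16.3 * 7.6^2
Pp = 1356.71 kN/m


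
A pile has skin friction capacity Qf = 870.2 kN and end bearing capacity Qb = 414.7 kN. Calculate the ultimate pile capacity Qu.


Using Qu = Qf + Qb
Qu = 870.2 + 414.7
Qu = 1284.9 kN


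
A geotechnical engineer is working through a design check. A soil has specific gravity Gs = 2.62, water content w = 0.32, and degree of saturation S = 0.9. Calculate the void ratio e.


Result: 0.9316

Derivation:
Using the relation e = Gs * w / S
e = 2.62 * 0.32 / 0.9
e = 0.9316


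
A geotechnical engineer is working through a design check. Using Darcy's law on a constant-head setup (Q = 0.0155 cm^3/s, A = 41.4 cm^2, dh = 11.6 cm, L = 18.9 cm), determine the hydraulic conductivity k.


Compute hydraulic gradient:
i = dh / L = 11.6 / 18.9 = 0.613757
Then apply Darcy's law:
k = Q / (A * i)
k = 0.0155 / (41.4 * 0.613757)
k = 0.0155 / 25.4095
k = 0.00061 cm/s


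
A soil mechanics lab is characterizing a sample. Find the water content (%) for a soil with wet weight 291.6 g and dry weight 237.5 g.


Using w = (m_wet - m_dry) / m_dry * 100
m_wet - m_dry = 291.6 - 237.5 = 54.1 g
w = 54.1 / 237.5 * 100
w = 22.78 %


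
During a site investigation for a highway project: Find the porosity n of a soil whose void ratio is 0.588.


Using the relation n = e / (1 + e)
n = 0.588 / (1 + 0.588)
n = 0.588 / 1.588
n = 0.3703


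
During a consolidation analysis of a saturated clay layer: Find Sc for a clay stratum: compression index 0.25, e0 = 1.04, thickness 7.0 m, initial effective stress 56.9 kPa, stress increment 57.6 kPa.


Result: 0.2605 m

Derivation:
Using Sc = Cc * H / (1 + e0) * log10((sigma0 + delta_sigma) / sigma0)
Stress ratio = (56.9 + 57.6) / 56.9 = 2.0123
log10(2.0123) = 0.303693
Cc * H / (1 + e0) = 0.25 * 7.0 / (1 + 1.04) = 0.857843
Sc = 0.857843 * 0.303693
Sc = 0.2605 m


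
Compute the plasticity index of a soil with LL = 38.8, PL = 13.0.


Using PI = LL - PL
PI = 38.8 - 13.0
PI = 25.8


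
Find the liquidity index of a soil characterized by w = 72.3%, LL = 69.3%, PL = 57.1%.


First compute the plasticity index:
PI = LL - PL = 69.3 - 57.1 = 12.2
Then compute the liquidity index:
LI = (w - PL) / PI
LI = (72.3 - 57.1) / 12.2
LI = 1.246


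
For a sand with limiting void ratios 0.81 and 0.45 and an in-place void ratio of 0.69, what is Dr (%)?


Using Dr = (e_max - e) / (e_max - e_min) * 100
e_max - e = 0.81 - 0.69 = 0.12
e_max - e_min = 0.81 - 0.45 = 0.36
Dr = 0.12 / 0.36 * 100
Dr = 33.33 %


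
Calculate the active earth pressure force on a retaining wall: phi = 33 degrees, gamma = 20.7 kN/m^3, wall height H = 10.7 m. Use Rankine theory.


Result: 349.33 kN/m

Derivation:
Compute active earth pressure coefficient:
Ka = tan^2(45 - phi/2) = tan^2(28.5) = 0.294801
Compute active force:
Pa = 0.5 * Ka * gamma * H^2
Pa = 0.5 * 0.294801 * 20.7 * 10.7^2
Pa = 349.33 kN/m


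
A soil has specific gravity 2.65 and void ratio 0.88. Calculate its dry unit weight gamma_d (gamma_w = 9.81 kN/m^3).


Result: 13.828 kN/m^3

Derivation:
Using gamma_d = Gs * gamma_w / (1 + e)
gamma_d = 2.65 * 9.81 / (1 + 0.88)
gamma_d = 2.65 * 9.81 / 1.88
gamma_d = 13.828 kN/m^3


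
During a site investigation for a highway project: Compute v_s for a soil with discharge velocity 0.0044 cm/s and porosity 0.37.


Using v_s = v_d / n
v_s = 0.0044 / 0.37
v_s = 0.01189 cm/s


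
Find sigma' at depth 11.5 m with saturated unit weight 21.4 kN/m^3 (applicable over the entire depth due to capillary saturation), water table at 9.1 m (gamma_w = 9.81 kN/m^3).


Total stress = gamma_sat * depth
sigma = 21.4 * 11.5 = 246.1 kPa
Pore water pressure u = gamma_w * (depth - d_wt)
u = 9.81 * (11.5 - 9.1) = 23.544 kPa
Effective stress = sigma - u
sigma' = 246.1 - 23.544 = 222.56 kPa


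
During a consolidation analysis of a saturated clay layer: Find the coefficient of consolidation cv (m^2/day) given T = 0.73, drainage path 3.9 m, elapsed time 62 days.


Using cv = T * H_dr^2 / t
H_dr^2 = 3.9^2 = 15.21
cv = 0.73 * 15.21 / 62
cv = 0.17909 m^2/day


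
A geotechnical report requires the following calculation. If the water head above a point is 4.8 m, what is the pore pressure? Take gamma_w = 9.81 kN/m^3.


Using u = gamma_w * h_w
u = 9.81 * 4.8
u = 47.09 kPa


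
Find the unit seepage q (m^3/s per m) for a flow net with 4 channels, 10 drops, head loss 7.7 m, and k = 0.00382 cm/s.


Result: 0.0001177 m^3/s per m

Derivation:
Convert k to m/s for unit consistency with H:
k = 0.00382 cm/s = 0.00382 / 100 m/s = 3.82e-05 m/s
Using q = k * H * Nf / Nd
Nf / Nd = 4 / 10 = 0.4
q = 3.82e-05 * 7.7 * 0.4
q = 0.0001177 m^3/s per m


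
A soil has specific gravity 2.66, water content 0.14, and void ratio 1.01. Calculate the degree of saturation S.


Result: 0.3687

Derivation:
Using S = Gs * w / e
S = 2.66 * 0.14 / 1.01
S = 0.3687


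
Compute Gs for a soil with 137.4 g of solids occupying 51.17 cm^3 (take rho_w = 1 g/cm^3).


Using Gs = m_s / (V_s * rho_w)
Since rho_w = 1 g/cm^3:
Gs = 137.4 / 51.17
Gs = 2.685


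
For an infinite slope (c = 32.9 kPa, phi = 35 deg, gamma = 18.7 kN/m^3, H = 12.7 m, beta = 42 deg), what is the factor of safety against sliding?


Using Fs = c / (gamma*H*sin(beta)*cos(beta)) + tan(phi)/tan(beta)
Cohesion contribution = 32.9 / (18.7*12.7*sin(42)*cos(42))
Cohesion contribution = 0.27859
Friction contribution = tan(35)/tan(42) = 0.777659
Fs = 0.27859 + 0.777659
Fs = 1.056


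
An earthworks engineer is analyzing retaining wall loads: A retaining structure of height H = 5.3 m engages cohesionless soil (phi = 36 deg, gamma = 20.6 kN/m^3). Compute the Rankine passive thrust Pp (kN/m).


Result: 1114.44 kN/m

Derivation:
Compute passive earth pressure coefficient:
Kp = tan^2(45 + phi/2) = tan^2(63.0) = 3.85184
Compute passive force:
Pp = 0.5 * Kp * gamma * H^2
Pp = 0.5 * 3.85184 * 20.6 * 5.3^2
Pp = 1114.44 kN/m


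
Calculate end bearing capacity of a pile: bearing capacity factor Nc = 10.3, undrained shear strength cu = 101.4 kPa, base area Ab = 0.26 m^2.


Result: 271.55 kN

Derivation:
Using Qb = Nc * cu * Ab
Qb = 10.3 * 101.4 * 0.26
Qb = 271.55 kN


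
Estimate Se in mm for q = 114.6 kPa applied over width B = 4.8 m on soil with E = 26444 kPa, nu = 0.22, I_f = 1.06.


Using Se = q * B * (1 - nu^2) * I_f / E
1 - nu^2 = 1 - 0.22^2 = 0.9516
Se = 114.6 * 4.8 * 0.9516 * 1.06 / 26444
Se = 0.020983 m
Convert to mm: Se = 0.020983 * 1000 = 20.983 mm


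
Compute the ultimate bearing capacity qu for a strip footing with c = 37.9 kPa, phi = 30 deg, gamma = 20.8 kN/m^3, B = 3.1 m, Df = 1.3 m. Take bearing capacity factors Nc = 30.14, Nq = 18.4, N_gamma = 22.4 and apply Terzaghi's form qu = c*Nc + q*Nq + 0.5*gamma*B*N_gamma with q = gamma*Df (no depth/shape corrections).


Compute qu = c*Nc + gamma*Df*Nq + 0.5*gamma*B*N_gamma
Term 1: 37.9 * 30.14 = 1142.306
Term 2: 20.8 * 1.3 * 18.4 = 497.536
Term 3: 0.5 * 20.8 * 3.1 * 22.4 = 722.176
qu = 1142.306 + 497.536 + 722.176
qu = 2362.02 kPa


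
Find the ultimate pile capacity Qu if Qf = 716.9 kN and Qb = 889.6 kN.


Using Qu = Qf + Qb
Qu = 716.9 + 889.6
Qu = 1606.5 kN


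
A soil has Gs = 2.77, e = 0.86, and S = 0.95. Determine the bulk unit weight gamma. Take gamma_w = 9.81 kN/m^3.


Result: 18.919 kN/m^3

Derivation:
Using gamma = gamma_w * (Gs + S*e) / (1 + e)
Numerator: Gs + S*e = 2.77 + 0.95*0.86 = 3.587
Denominator: 1 + e = 1 + 0.86 = 1.86
gamma = 9.81 * 3.587 / 1.86
gamma = 18.919 kN/m^3


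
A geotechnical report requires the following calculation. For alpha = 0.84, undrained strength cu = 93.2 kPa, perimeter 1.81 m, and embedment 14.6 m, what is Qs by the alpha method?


Using Qs = alpha * cu * perimeter * L
Qs = 0.84 * 93.2 * 1.81 * 14.6
Qs = 2068.84 kN


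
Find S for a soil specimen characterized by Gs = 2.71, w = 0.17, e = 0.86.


Result: 0.5357

Derivation:
Using S = Gs * w / e
S = 2.71 * 0.17 / 0.86
S = 0.5357


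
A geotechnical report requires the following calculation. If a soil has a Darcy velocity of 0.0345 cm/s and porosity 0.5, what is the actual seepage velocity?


Using v_s = v_d / n
v_s = 0.0345 / 0.5
v_s = 0.069 cm/s


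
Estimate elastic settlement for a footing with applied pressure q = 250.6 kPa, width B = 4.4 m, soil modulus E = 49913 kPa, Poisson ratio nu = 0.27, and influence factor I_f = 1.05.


Result: 21.505 mm

Derivation:
Using Se = q * B * (1 - nu^2) * I_f / E
1 - nu^2 = 1 - 0.27^2 = 0.9271
Se = 250.6 * 4.4 * 0.9271 * 1.05 / 49913
Se = 0.021505 m
Convert to mm: Se = 0.021505 * 1000 = 21.505 mm


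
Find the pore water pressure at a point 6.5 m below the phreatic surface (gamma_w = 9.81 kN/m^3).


Using u = gamma_w * h_w
u = 9.81 * 6.5
u = 63.77 kPa


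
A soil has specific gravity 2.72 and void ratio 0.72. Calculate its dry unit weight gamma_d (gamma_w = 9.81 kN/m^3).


Using gamma_d = Gs * gamma_w / (1 + e)
gamma_d = 2.72 * 9.81 / (1 + 0.72)
gamma_d = 2.72 * 9.81 / 1.72
gamma_d = 15.513 kN/m^3


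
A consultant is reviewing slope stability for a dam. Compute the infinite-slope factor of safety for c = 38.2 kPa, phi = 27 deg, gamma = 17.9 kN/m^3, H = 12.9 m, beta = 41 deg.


Using Fs = c / (gamma*H*sin(beta)*cos(beta)) + tan(phi)/tan(beta)
Cohesion contribution = 38.2 / (17.9*12.9*sin(41)*cos(41))
Cohesion contribution = 0.334116
Friction contribution = tan(27)/tan(41) = 0.586142
Fs = 0.334116 + 0.586142
Fs = 0.92


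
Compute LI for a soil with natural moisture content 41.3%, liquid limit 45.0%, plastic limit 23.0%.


Result: 0.832

Derivation:
First compute the plasticity index:
PI = LL - PL = 45.0 - 23.0 = 22.0
Then compute the liquidity index:
LI = (w - PL) / PI
LI = (41.3 - 23.0) / 22.0
LI = 0.832


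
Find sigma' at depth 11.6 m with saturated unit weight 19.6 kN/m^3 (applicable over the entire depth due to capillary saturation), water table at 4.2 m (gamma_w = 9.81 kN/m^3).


Total stress = gamma_sat * depth
sigma = 19.6 * 11.6 = 227.36 kPa
Pore water pressure u = gamma_w * (depth - d_wt)
u = 9.81 * (11.6 - 4.2) = 72.594 kPa
Effective stress = sigma - u
sigma' = 227.36 - 72.594 = 154.77 kPa


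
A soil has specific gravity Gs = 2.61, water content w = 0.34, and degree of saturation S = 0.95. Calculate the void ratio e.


Using the relation e = Gs * w / S
e = 2.61 * 0.34 / 0.95
e = 0.9341


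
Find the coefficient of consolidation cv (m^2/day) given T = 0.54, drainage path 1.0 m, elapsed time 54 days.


Using cv = T * H_dr^2 / t
H_dr^2 = 1.0^2 = 1.0
cv = 0.54 * 1.0 / 54
cv = 0.01 m^2/day


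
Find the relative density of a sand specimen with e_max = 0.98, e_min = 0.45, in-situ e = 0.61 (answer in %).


Result: 69.81 %

Derivation:
Using Dr = (e_max - e) / (e_max - e_min) * 100
e_max - e = 0.98 - 0.61 = 0.37
e_max - e_min = 0.98 - 0.45 = 0.53
Dr = 0.37 / 0.53 * 100
Dr = 69.81 %


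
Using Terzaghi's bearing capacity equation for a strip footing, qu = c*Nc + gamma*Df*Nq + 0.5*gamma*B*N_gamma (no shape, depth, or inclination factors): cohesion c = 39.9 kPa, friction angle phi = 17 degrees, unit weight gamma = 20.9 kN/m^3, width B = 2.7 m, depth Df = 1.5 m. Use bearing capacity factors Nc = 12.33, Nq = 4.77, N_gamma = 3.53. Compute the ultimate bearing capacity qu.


Compute qu = c*Nc + gamma*Df*Nq + 0.5*gamma*B*N_gamma
Term 1: 39.9 * 12.33 = 491.967
Term 2: 20.9 * 1.5 * 4.77 = 149.5395
Term 3: 0.5 * 20.9 * 2.7 * 3.53 = 99.59895
qu = 491.967 + 149.5395 + 99.59895
qu = 741.11 kPa


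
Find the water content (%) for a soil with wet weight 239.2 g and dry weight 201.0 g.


Using w = (m_wet - m_dry) / m_dry * 100
m_wet - m_dry = 239.2 - 201.0 = 38.2 g
w = 38.2 / 201.0 * 100
w = 19.0 %


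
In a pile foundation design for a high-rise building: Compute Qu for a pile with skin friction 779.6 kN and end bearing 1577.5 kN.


Result: 2357.1 kN

Derivation:
Using Qu = Qf + Qb
Qu = 779.6 + 1577.5
Qu = 2357.1 kN


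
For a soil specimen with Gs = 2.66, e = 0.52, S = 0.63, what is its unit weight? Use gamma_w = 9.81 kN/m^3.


Result: 19.282 kN/m^3

Derivation:
Using gamma = gamma_w * (Gs + S*e) / (1 + e)
Numerator: Gs + S*e = 2.66 + 0.63*0.52 = 2.9876
Denominator: 1 + e = 1 + 0.52 = 1.52
gamma = 9.81 * 2.9876 / 1.52
gamma = 19.282 kN/m^3


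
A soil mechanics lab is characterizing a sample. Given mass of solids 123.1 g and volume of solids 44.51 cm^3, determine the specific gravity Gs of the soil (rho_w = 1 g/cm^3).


Using Gs = m_s / (V_s * rho_w)
Since rho_w = 1 g/cm^3:
Gs = 123.1 / 44.51
Gs = 2.766


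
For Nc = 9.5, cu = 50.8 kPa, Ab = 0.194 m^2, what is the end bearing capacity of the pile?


Using Qb = Nc * cu * Ab
Qb = 9.5 * 50.8 * 0.194
Qb = 93.62 kN


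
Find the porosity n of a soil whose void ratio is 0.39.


Result: 0.2806

Derivation:
Using the relation n = e / (1 + e)
n = 0.39 / (1 + 0.39)
n = 0.39 / 1.39
n = 0.2806


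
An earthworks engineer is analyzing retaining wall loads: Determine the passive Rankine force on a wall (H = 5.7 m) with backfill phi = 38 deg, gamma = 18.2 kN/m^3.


Compute passive earth pressure coefficient:
Kp = tan^2(45 + phi/2) = tan^2(64.0) = 4.203746
Compute passive force:
Pp = 0.5 * Kp * gamma * H^2
Pp = 0.5 * 4.203746 * 18.2 * 5.7^2
Pp = 1242.88 kN/m


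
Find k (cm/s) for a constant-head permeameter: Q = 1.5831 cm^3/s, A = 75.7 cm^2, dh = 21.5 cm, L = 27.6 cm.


Compute hydraulic gradient:
i = dh / L = 21.5 / 27.6 = 0.778986
Then apply Darcy's law:
k = Q / (A * i)
k = 1.5831 / (75.7 * 0.778986)
k = 1.5831 / 58.9692
k = 0.026846 cm/s


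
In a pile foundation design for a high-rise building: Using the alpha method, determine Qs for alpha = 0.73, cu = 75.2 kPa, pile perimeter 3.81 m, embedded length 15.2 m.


Using Qs = alpha * cu * perimeter * L
Qs = 0.73 * 75.2 * 3.81 * 15.2
Qs = 3179.14 kN


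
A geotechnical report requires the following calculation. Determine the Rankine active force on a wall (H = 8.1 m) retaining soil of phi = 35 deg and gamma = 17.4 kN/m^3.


Result: 154.68 kN/m

Derivation:
Compute active earth pressure coefficient:
Ka = tan^2(45 - phi/2) = tan^2(27.5) = 0.27099
Compute active force:
Pa = 0.5 * Ka * gamma * H^2
Pa = 0.5 * 0.27099 * 17.4 * 8.1^2
Pa = 154.68 kN/m


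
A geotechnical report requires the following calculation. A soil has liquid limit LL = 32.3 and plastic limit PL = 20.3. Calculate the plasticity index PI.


Using PI = LL - PL
PI = 32.3 - 20.3
PI = 12.0


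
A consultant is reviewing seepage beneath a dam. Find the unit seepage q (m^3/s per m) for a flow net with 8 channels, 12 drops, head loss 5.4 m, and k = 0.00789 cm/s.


Convert k to m/s for unit consistency with H:
k = 0.00789 cm/s = 0.00789 / 100 m/s = 7.89e-05 m/s
Using q = k * H * Nf / Nd
Nf / Nd = 8 / 12 = 0.6667
q = 7.89e-05 * 5.4 * 0.6667
q = 0.000284 m^3/s per m


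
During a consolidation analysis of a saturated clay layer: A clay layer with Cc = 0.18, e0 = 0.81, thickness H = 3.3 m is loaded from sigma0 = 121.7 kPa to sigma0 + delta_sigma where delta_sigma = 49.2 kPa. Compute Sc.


Using Sc = Cc * H / (1 + e0) * log10((sigma0 + delta_sigma) / sigma0)
Stress ratio = (121.7 + 49.2) / 121.7 = 1.40427
log10(1.40427) = 0.147451
Cc * H / (1 + e0) = 0.18 * 3.3 / (1 + 0.81) = 0.328177
Sc = 0.328177 * 0.147451
Sc = 0.0484 m


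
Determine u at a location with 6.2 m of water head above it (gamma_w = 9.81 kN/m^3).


Using u = gamma_w * h_w
u = 9.81 * 6.2
u = 60.82 kPa


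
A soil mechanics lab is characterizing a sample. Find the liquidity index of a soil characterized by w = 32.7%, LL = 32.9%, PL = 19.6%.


First compute the plasticity index:
PI = LL - PL = 32.9 - 19.6 = 13.3
Then compute the liquidity index:
LI = (w - PL) / PI
LI = (32.7 - 19.6) / 13.3
LI = 0.985


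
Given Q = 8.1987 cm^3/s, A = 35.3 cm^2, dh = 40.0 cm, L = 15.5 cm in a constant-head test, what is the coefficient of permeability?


Compute hydraulic gradient:
i = dh / L = 40.0 / 15.5 = 2.58065
Then apply Darcy's law:
k = Q / (A * i)
k = 8.1987 / (35.3 * 2.58065)
k = 8.1987 / 91.0968
k = 0.09 cm/s


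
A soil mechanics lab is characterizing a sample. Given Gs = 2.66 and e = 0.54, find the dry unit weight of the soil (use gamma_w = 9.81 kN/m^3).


Result: 16.945 kN/m^3

Derivation:
Using gamma_d = Gs * gamma_w / (1 + e)
gamma_d = 2.66 * 9.81 / (1 + 0.54)
gamma_d = 2.66 * 9.81 / 1.54
gamma_d = 16.945 kN/m^3


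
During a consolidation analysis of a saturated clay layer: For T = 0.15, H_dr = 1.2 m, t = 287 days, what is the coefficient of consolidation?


Using cv = T * H_dr^2 / t
H_dr^2 = 1.2^2 = 1.44
cv = 0.15 * 1.44 / 287
cv = 0.00075 m^2/day


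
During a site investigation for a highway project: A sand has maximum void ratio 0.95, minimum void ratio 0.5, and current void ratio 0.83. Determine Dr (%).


Using Dr = (e_max - e) / (e_max - e_min) * 100
e_max - e = 0.95 - 0.83 = 0.12
e_max - e_min = 0.95 - 0.5 = 0.45
Dr = 0.12 / 0.45 * 100
Dr = 26.67 %


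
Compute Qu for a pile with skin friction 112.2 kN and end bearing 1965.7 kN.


Using Qu = Qf + Qb
Qu = 112.2 + 1965.7
Qu = 2077.9 kN


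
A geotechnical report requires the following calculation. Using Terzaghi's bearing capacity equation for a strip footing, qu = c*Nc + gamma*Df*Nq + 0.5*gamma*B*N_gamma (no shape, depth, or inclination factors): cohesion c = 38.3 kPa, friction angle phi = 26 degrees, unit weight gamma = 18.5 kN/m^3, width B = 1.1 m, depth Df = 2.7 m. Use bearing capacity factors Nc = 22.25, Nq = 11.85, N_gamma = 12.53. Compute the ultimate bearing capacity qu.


Compute qu = c*Nc + gamma*Df*Nq + 0.5*gamma*B*N_gamma
Term 1: 38.3 * 22.25 = 852.175
Term 2: 18.5 * 2.7 * 11.85 = 591.9075
Term 3: 0.5 * 18.5 * 1.1 * 12.53 = 127.49275
qu = 852.175 + 591.9075 + 127.49275
qu = 1571.58 kPa


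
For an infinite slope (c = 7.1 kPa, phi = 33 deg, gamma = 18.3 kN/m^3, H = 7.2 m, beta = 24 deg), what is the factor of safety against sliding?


Result: 1.604

Derivation:
Using Fs = c / (gamma*H*sin(beta)*cos(beta)) + tan(phi)/tan(beta)
Cohesion contribution = 7.1 / (18.3*7.2*sin(24)*cos(24))
Cohesion contribution = 0.145021
Friction contribution = tan(33)/tan(24) = 1.45859
Fs = 0.145021 + 1.45859
Fs = 1.604


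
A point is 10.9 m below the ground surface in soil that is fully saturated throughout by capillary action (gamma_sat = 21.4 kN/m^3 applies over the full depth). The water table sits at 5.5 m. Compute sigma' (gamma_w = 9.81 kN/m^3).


Total stress = gamma_sat * depth
sigma = 21.4 * 10.9 = 233.26 kPa
Pore water pressure u = gamma_w * (depth - d_wt)
u = 9.81 * (10.9 - 5.5) = 52.974 kPa
Effective stress = sigma - u
sigma' = 233.26 - 52.974 = 180.29 kPa


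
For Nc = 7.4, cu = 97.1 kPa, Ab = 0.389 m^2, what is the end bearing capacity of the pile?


Using Qb = Nc * cu * Ab
Qb = 7.4 * 97.1 * 0.389
Qb = 279.51 kN


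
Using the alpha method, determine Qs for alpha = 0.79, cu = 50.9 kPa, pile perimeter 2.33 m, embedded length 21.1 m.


Using Qs = alpha * cu * perimeter * L
Qs = 0.79 * 50.9 * 2.33 * 21.1
Qs = 1976.89 kN


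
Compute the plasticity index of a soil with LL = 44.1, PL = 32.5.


Result: 11.6

Derivation:
Using PI = LL - PL
PI = 44.1 - 32.5
PI = 11.6


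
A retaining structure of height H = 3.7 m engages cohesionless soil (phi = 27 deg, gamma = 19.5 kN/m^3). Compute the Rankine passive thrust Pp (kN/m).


Compute passive earth pressure coefficient:
Kp = tan^2(45 + phi/2) = tan^2(58.5) = 2.66294
Compute passive force:
Pp = 0.5 * Kp * gamma * H^2
Pp = 0.5 * 2.66294 * 19.5 * 3.7^2
Pp = 355.44 kN/m


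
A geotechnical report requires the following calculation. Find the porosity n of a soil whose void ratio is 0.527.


Using the relation n = e / (1 + e)
n = 0.527 / (1 + 0.527)
n = 0.527 / 1.527
n = 0.3451


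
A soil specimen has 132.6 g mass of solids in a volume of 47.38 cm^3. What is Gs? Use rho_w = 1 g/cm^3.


Using Gs = m_s / (V_s * rho_w)
Since rho_w = 1 g/cm^3:
Gs = 132.6 / 47.38
Gs = 2.799


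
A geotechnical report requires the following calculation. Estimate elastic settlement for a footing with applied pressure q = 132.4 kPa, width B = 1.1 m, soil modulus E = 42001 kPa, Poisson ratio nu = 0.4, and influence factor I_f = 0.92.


Using Se = q * B * (1 - nu^2) * I_f / E
1 - nu^2 = 1 - 0.4^2 = 0.84
Se = 132.4 * 1.1 * 0.84 * 0.92 / 42001
Se = 0.002680 m
Convert to mm: Se = 0.002680 * 1000 = 2.68 mm


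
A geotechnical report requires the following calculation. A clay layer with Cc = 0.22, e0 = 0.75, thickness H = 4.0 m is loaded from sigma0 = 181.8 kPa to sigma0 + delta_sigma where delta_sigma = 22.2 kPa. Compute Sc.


Using Sc = Cc * H / (1 + e0) * log10((sigma0 + delta_sigma) / sigma0)
Stress ratio = (181.8 + 22.2) / 181.8 = 1.12211
log10(1.12211) = 0.0500363
Cc * H / (1 + e0) = 0.22 * 4.0 / (1 + 0.75) = 0.502857
Sc = 0.502857 * 0.0500363
Sc = 0.0252 m


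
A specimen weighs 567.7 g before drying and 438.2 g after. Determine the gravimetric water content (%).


Using w = (m_wet - m_dry) / m_dry * 100
m_wet - m_dry = 567.7 - 438.2 = 129.5 g
w = 129.5 / 438.2 * 100
w = 29.55 %


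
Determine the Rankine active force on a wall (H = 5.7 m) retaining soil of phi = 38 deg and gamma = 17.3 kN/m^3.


Compute active earth pressure coefficient:
Ka = tan^2(45 - phi/2) = tan^2(26.0) = 0.237883
Compute active force:
Pa = 0.5 * Ka * gamma * H^2
Pa = 0.5 * 0.237883 * 17.3 * 5.7^2
Pa = 66.85 kN/m


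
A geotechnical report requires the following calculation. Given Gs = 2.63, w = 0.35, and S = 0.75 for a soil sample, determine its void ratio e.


Result: 1.2273

Derivation:
Using the relation e = Gs * w / S
e = 2.63 * 0.35 / 0.75
e = 1.2273


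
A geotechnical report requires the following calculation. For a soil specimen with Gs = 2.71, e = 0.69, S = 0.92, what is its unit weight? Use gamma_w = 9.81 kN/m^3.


Result: 19.416 kN/m^3

Derivation:
Using gamma = gamma_w * (Gs + S*e) / (1 + e)
Numerator: Gs + S*e = 2.71 + 0.92*0.69 = 3.3448
Denominator: 1 + e = 1 + 0.69 = 1.69
gamma = 9.81 * 3.3448 / 1.69
gamma = 19.416 kN/m^3


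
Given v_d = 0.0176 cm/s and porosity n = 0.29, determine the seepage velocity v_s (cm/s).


Using v_s = v_d / n
v_s = 0.0176 / 0.29
v_s = 0.06069 cm/s


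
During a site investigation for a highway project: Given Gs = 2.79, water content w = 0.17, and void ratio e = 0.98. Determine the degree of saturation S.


Using S = Gs * w / e
S = 2.79 * 0.17 / 0.98
S = 0.484


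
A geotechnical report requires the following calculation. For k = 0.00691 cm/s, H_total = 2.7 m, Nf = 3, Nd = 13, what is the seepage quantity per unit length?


Result: 4.305e-05 m^3/s per m

Derivation:
Convert k to m/s for unit consistency with H:
k = 0.00691 cm/s = 0.00691 / 100 m/s = 6.91e-05 m/s
Using q = k * H * Nf / Nd
Nf / Nd = 3 / 13 = 0.2308
q = 6.91e-05 * 2.7 * 0.2308
q = 4.305e-05 m^3/s per m


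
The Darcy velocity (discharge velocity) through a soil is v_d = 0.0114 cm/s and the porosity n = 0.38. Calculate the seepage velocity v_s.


Using v_s = v_d / n
v_s = 0.0114 / 0.38
v_s = 0.03 cm/s


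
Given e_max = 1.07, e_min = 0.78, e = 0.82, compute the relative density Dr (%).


Using Dr = (e_max - e) / (e_max - e_min) * 100
e_max - e = 1.07 - 0.82 = 0.25
e_max - e_min = 1.07 - 0.78 = 0.29
Dr = 0.25 / 0.29 * 100
Dr = 86.21 %


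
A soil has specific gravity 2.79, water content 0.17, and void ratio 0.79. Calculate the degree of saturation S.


Using S = Gs * w / e
S = 2.79 * 0.17 / 0.79
S = 0.6004


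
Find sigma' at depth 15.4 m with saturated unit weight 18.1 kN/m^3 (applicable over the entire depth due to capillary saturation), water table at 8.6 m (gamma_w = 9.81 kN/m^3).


Total stress = gamma_sat * depth
sigma = 18.1 * 15.4 = 278.74 kPa
Pore water pressure u = gamma_w * (depth - d_wt)
u = 9.81 * (15.4 - 8.6) = 66.708 kPa
Effective stress = sigma - u
sigma' = 278.74 - 66.708 = 212.03 kPa


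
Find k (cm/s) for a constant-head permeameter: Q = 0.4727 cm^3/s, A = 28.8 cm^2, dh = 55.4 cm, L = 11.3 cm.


Compute hydraulic gradient:
i = dh / L = 55.4 / 11.3 = 4.90265
Then apply Darcy's law:
k = Q / (A * i)
k = 0.4727 / (28.8 * 4.90265)
k = 0.4727 / 141.196
k = 0.003348 cm/s


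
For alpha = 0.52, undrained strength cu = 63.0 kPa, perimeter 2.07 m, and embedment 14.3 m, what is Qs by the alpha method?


Result: 969.73 kN

Derivation:
Using Qs = alpha * cu * perimeter * L
Qs = 0.52 * 63.0 * 2.07 * 14.3
Qs = 969.73 kN


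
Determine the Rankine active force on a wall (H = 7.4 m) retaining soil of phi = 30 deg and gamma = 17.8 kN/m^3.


Result: 162.45 kN/m

Derivation:
Compute active earth pressure coefficient:
Ka = tan^2(45 - phi/2) = tan^2(30.0) = 0.333333
Compute active force:
Pa = 0.5 * Ka * gamma * H^2
Pa = 0.5 * 0.333333 * 17.8 * 7.4^2
Pa = 162.45 kN/m


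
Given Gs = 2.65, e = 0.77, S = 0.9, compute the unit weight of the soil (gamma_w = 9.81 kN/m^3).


Using gamma = gamma_w * (Gs + S*e) / (1 + e)
Numerator: Gs + S*e = 2.65 + 0.9*0.77 = 3.343
Denominator: 1 + e = 1 + 0.77 = 1.77
gamma = 9.81 * 3.343 / 1.77
gamma = 18.528 kN/m^3


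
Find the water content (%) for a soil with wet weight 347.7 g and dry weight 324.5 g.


Using w = (m_wet - m_dry) / m_dry * 100
m_wet - m_dry = 347.7 - 324.5 = 23.2 g
w = 23.2 / 324.5 * 100
w = 7.15 %


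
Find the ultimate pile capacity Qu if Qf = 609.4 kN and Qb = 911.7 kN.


Using Qu = Qf + Qb
Qu = 609.4 + 911.7
Qu = 1521.1 kN


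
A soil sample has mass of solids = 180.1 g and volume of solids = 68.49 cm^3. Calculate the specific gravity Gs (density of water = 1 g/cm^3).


Using Gs = m_s / (V_s * rho_w)
Since rho_w = 1 g/cm^3:
Gs = 180.1 / 68.49
Gs = 2.63


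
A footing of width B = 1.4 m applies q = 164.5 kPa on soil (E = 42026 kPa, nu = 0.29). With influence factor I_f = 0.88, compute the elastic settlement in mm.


Result: 4.417 mm

Derivation:
Using Se = q * B * (1 - nu^2) * I_f / E
1 - nu^2 = 1 - 0.29^2 = 0.9159
Se = 164.5 * 1.4 * 0.9159 * 0.88 / 42026
Se = 0.004417 m
Convert to mm: Se = 0.004417 * 1000 = 4.417 mm


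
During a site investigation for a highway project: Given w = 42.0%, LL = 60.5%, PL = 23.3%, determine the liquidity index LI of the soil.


First compute the plasticity index:
PI = LL - PL = 60.5 - 23.3 = 37.2
Then compute the liquidity index:
LI = (w - PL) / PI
LI = (42.0 - 23.3) / 37.2
LI = 0.503


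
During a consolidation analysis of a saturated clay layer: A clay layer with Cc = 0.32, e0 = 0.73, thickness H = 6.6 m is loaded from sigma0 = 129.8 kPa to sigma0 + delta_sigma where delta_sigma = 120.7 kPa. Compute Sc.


Result: 0.3486 m

Derivation:
Using Sc = Cc * H / (1 + e0) * log10((sigma0 + delta_sigma) / sigma0)
Stress ratio = (129.8 + 120.7) / 129.8 = 1.92989
log10(1.92989) = 0.285533
Cc * H / (1 + e0) = 0.32 * 6.6 / (1 + 0.73) = 1.22081
Sc = 1.22081 * 0.285533
Sc = 0.3486 m


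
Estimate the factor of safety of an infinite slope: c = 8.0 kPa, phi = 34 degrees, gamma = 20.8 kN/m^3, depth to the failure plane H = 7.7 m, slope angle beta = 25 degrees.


Result: 1.577

Derivation:
Using Fs = c / (gamma*H*sin(beta)*cos(beta)) + tan(phi)/tan(beta)
Cohesion contribution = 8.0 / (20.8*7.7*sin(25)*cos(25))
Cohesion contribution = 0.13041
Friction contribution = tan(34)/tan(25) = 1.44649
Fs = 0.13041 + 1.44649
Fs = 1.577


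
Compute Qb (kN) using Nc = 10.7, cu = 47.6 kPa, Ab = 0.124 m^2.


Using Qb = Nc * cu * Ab
Qb = 10.7 * 47.6 * 0.124
Qb = 63.16 kN


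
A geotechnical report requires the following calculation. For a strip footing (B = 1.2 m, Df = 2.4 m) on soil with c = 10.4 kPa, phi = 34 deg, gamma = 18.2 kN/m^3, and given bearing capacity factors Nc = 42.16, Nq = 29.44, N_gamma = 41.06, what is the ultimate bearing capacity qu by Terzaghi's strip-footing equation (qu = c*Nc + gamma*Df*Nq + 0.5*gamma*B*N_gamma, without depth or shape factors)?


Compute qu = c*Nc + gamma*Df*Nq + 0.5*gamma*B*N_gamma
Term 1: 10.4 * 42.16 = 438.464
Term 2: 18.2 * 2.4 * 29.44 = 1285.9392
Term 3: 0.5 * 18.2 * 1.2 * 41.06 = 448.3752
qu = 438.464 + 1285.9392 + 448.3752
qu = 2172.78 kPa


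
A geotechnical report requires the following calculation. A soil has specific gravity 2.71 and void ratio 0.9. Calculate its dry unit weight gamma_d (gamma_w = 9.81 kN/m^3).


Result: 13.992 kN/m^3

Derivation:
Using gamma_d = Gs * gamma_w / (1 + e)
gamma_d = 2.71 * 9.81 / (1 + 0.9)
gamma_d = 2.71 * 9.81 / 1.9
gamma_d = 13.992 kN/m^3


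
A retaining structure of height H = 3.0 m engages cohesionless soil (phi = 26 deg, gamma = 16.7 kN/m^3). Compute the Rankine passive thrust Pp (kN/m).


Compute passive earth pressure coefficient:
Kp = tan^2(45 + phi/2) = tan^2(58.0) = 2.561071
Compute passive force:
Pp = 0.5 * Kp * gamma * H^2
Pp = 0.5 * 2.561071 * 16.7 * 3.0^2
Pp = 192.46 kN/m


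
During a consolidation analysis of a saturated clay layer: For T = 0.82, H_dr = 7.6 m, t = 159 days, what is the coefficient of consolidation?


Using cv = T * H_dr^2 / t
H_dr^2 = 7.6^2 = 57.76
cv = 0.82 * 57.76 / 159
cv = 0.29788 m^2/day


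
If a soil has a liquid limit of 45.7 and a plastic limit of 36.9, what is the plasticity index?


Using PI = LL - PL
PI = 45.7 - 36.9
PI = 8.8


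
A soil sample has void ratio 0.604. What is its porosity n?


Using the relation n = e / (1 + e)
n = 0.604 / (1 + 0.604)
n = 0.604 / 1.604
n = 0.3766


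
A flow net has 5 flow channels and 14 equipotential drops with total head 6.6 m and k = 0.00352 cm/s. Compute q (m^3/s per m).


Convert k to m/s for unit consistency with H:
k = 0.00352 cm/s = 0.00352 / 100 m/s = 3.52e-05 m/s
Using q = k * H * Nf / Nd
Nf / Nd = 5 / 14 = 0.3571
q = 3.52e-05 * 6.6 * 0.3571
q = 8.297e-05 m^3/s per m


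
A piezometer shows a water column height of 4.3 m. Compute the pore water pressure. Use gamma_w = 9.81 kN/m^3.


Using u = gamma_w * h_w
u = 9.81 * 4.3
u = 42.18 kPa


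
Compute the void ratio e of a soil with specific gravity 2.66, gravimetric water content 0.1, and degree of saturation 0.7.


Using the relation e = Gs * w / S
e = 2.66 * 0.1 / 0.7
e = 0.38


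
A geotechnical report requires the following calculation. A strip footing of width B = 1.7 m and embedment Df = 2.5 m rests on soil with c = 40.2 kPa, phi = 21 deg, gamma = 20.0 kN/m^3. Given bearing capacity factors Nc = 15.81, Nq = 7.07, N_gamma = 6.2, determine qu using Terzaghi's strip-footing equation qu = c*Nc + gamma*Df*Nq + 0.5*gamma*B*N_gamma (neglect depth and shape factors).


Result: 1094.46 kPa

Derivation:
Compute qu = c*Nc + gamma*Df*Nq + 0.5*gamma*B*N_gamma
Term 1: 40.2 * 15.81 = 635.562
Term 2: 20.0 * 2.5 * 7.07 = 353.5
Term 3: 0.5 * 20.0 * 1.7 * 6.2 = 105.4
qu = 635.562 + 353.5 + 105.4
qu = 1094.46 kPa


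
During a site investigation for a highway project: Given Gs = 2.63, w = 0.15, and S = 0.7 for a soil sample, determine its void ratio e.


Using the relation e = Gs * w / S
e = 2.63 * 0.15 / 0.7
e = 0.5636


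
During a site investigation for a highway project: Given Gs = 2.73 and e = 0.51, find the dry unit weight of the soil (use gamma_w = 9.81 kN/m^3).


Using gamma_d = Gs * gamma_w / (1 + e)
gamma_d = 2.73 * 9.81 / (1 + 0.51)
gamma_d = 2.73 * 9.81 / 1.51
gamma_d = 17.736 kN/m^3


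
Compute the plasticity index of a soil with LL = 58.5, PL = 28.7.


Result: 29.8

Derivation:
Using PI = LL - PL
PI = 58.5 - 28.7
PI = 29.8


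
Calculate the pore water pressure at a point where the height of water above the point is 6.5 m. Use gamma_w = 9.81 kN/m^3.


Using u = gamma_w * h_w
u = 9.81 * 6.5
u = 63.77 kPa


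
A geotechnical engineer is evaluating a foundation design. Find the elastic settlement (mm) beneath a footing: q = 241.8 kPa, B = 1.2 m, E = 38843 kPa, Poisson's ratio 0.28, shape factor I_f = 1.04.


Using Se = q * B * (1 - nu^2) * I_f / E
1 - nu^2 = 1 - 0.28^2 = 0.9216
Se = 241.8 * 1.2 * 0.9216 * 1.04 / 38843
Se = 0.007160 m
Convert to mm: Se = 0.007160 * 1000 = 7.16 mm


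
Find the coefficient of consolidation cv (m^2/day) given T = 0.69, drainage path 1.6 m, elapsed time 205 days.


Result: 0.00862 m^2/day

Derivation:
Using cv = T * H_dr^2 / t
H_dr^2 = 1.6^2 = 2.56
cv = 0.69 * 2.56 / 205
cv = 0.00862 m^2/day


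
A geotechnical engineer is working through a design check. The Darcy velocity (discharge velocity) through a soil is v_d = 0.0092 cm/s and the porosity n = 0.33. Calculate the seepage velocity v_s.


Using v_s = v_d / n
v_s = 0.0092 / 0.33
v_s = 0.02788 cm/s


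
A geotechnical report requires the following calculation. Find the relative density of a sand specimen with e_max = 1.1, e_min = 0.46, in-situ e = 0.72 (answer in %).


Using Dr = (e_max - e) / (e_max - e_min) * 100
e_max - e = 1.1 - 0.72 = 0.38
e_max - e_min = 1.1 - 0.46 = 0.64
Dr = 0.38 / 0.64 * 100
Dr = 59.38 %


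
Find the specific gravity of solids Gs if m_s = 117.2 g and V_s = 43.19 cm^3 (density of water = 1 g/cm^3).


Result: 2.714

Derivation:
Using Gs = m_s / (V_s * rho_w)
Since rho_w = 1 g/cm^3:
Gs = 117.2 / 43.19
Gs = 2.714


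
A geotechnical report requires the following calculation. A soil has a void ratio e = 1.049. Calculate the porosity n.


Result: 0.512

Derivation:
Using the relation n = e / (1 + e)
n = 1.049 / (1 + 1.049)
n = 1.049 / 2.049
n = 0.512


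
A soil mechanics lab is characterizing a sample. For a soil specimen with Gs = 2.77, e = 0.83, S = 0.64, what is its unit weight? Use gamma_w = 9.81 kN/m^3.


Using gamma = gamma_w * (Gs + S*e) / (1 + e)
Numerator: Gs + S*e = 2.77 + 0.64*0.83 = 3.3012
Denominator: 1 + e = 1 + 0.83 = 1.83
gamma = 9.81 * 3.3012 / 1.83
gamma = 17.697 kN/m^3


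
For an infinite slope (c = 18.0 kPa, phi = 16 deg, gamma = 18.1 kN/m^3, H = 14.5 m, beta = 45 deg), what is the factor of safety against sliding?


Using Fs = c / (gamma*H*sin(beta)*cos(beta)) + tan(phi)/tan(beta)
Cohesion contribution = 18.0 / (18.1*14.5*sin(45)*cos(45))
Cohesion contribution = 0.137169
Friction contribution = tan(16)/tan(45) = 0.286745
Fs = 0.137169 + 0.286745
Fs = 0.424


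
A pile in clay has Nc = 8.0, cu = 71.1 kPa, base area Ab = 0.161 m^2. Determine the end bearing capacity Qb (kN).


Result: 91.58 kN

Derivation:
Using Qb = Nc * cu * Ab
Qb = 8.0 * 71.1 * 0.161
Qb = 91.58 kN
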